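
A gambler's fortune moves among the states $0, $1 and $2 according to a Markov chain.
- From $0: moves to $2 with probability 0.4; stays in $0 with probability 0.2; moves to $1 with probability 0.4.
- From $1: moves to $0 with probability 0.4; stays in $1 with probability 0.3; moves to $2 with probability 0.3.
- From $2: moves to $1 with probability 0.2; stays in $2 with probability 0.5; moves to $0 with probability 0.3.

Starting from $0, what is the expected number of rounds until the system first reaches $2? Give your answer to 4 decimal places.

2.7500

Let t(s) be the expected number of rounds to first reach $2 from state s, with t($2) = 0. Conditioning on the first round:
t($0) = 1 + 0.2·t($0) + 0.4·t($1)
t($1) = 1 + 0.4·t($0) + 0.3·t($1)
Solving: t($0) = 2.7500, t($1) = 3.0000.
Expected rounds from $0 to $2: 2.7500.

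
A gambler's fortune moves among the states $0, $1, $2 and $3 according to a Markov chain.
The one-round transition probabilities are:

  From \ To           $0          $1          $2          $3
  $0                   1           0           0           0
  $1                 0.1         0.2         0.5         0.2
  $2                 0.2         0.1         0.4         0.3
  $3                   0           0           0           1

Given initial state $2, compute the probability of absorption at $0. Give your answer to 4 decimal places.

Let h(s) be the probability of absorption at $0 starting from transient state s. Then h($0) = 1 and h($3) = 0. By first-step analysis:
h($1) = 0.1·1 + 0.2·h($1) + 0.5·h($2) + 0.2·0
h($2) = 0.2·1 + 0.1·h($1) + 0.4·h($2) + 0.3·0
Solving: h($1) = 0.3721, h($2) = 0.3953.
Starting from $2, the probability is 0.3953.

0.3953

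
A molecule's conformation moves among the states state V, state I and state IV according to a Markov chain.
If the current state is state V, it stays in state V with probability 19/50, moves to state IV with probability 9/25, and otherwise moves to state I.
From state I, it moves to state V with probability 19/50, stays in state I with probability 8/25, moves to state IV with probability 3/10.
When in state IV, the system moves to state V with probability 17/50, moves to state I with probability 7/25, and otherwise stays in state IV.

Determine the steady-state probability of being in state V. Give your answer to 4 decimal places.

0.3660

Let the stationary distribution be π with π = πP and π_1 + π_2 + π_3 = 1.
π_1 = 0.38·π_1 + 0.38·π_2 + 0.34·π_3
π_2 = 0.26·π_1 + 0.32·π_2 + 0.28·π_3
Solving with the normalization constraint gives π = (0.3660, 0.2840, 0.3500).
So the stationary probability of state V is 0.3660.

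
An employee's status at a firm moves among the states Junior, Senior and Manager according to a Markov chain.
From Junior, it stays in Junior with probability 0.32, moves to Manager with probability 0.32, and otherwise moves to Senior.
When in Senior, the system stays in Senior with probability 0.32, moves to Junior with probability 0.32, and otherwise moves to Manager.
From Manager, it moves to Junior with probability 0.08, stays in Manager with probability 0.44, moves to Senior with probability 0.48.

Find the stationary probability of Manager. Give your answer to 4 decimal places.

Let the stationary distribution be π with π = πP and π_1 + π_2 + π_3 = 1.
π_1 = 0.32·π_1 + 0.32·π_2 + 0.08·π_3
π_2 = 0.36·π_1 + 0.32·π_2 + 0.48·π_3
Solving with the normalization constraint gives π = (0.2285, 0.3902, 0.3814).
So the stationary probability of Manager is 0.3814.

0.3814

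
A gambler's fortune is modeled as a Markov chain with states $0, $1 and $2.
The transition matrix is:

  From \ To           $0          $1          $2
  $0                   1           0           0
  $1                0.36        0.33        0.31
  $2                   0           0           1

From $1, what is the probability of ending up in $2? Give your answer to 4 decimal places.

0.4627

Let h(s) be the probability of absorption at $2 starting from transient state s. Then h($2) = 1 and h($0) = 0. By first-step analysis:
h($1) = 0.36·0 + 0.33·h($1) + 0.31·1
Solving: h($1) = 0.4627.
Starting from $1, the probability is 0.4627.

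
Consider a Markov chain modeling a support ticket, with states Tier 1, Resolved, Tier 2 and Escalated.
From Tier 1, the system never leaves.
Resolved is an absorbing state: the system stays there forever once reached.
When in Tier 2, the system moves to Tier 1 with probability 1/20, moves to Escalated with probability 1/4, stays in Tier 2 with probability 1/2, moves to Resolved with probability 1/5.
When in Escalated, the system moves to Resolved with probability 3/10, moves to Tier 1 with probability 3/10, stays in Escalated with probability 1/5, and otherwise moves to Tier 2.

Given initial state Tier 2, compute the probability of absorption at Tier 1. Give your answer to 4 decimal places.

Let h(s) be the probability of absorption at Tier 1 starting from transient state s. Then h(Tier 1) = 1 and h(Resolved) = 0. By first-step analysis:
h(Tier 2) = 0.05·1 + 0.2·0 + 0.5·h(Tier 2) + 0.25·h(Escalated)
h(Escalated) = 0.3·1 + 0.3·0 + 0.2·h(Tier 2) + 0.2·h(Escalated)
Solving: h(Tier 2) = 0.3286, h(Escalated) = 0.4571.
Starting from Tier 2, the probability is 0.3286.

0.3286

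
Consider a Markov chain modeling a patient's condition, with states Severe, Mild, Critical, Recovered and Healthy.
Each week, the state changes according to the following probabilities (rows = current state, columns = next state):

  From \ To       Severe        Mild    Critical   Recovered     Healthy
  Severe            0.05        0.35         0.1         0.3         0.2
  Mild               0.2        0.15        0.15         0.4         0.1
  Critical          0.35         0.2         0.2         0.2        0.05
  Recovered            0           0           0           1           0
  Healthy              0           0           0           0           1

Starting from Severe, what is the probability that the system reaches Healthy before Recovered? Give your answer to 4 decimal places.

0.3276

Let h(s) be the probability of absorption at Healthy starting from transient state s. Then h(Healthy) = 1 and h(Recovered) = 0. By first-step analysis:
h(Severe) = 0.05·h(Severe) + 0.35·h(Mild) + 0.1·h(Critical) + 0.3·0 + 0.2·1
h(Mild) = 0.2·h(Severe) + 0.15·h(Mild) + 0.15·h(Critical) + 0.4·0 + 0.1·1
h(Critical) = 0.35·h(Severe) + 0.2·h(Mild) + 0.2·h(Critical) + 0.2·0 + 0.05·1
Solving: h(Severe) = 0.3276, h(Mild) = 0.2417, h(Critical) = 0.2663.
Starting from Severe, the probability is 0.3276.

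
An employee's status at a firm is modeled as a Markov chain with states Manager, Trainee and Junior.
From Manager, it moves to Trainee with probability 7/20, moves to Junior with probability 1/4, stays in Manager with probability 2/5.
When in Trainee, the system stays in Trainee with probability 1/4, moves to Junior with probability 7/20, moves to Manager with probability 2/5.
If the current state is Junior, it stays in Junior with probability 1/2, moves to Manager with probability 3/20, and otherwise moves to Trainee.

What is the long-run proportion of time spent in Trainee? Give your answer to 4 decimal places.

Let the stationary distribution be π with π = πP and π_1 + π_2 + π_3 = 1.
π_1 = 0.4·π_1 + 0.4·π_2 + 0.15·π_3
π_2 = 0.35·π_1 + 0.25·π_2 + 0.35·π_3
Solving with the normalization constraint gives π = (0.3061, 0.3182, 0.3758).
So the stationary probability of Trainee is 0.3182.

0.3182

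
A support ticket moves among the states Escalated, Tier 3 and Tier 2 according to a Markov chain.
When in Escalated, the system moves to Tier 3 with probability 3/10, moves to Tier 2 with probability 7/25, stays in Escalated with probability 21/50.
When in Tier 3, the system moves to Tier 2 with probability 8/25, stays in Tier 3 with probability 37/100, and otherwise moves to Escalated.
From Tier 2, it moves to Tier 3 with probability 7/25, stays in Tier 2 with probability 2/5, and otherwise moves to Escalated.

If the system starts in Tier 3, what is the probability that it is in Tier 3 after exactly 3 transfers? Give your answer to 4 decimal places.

Propagate the distribution vector 3 transfers from Tier 3.
After 0 transfers: (0.0000, 1.0000, 0.0000)
After 1 transfer: (0.3100, 0.3700, 0.3200)
After 2 transfers: (0.3473, 0.3195, 0.3332)
After 3 transfers: (0.3515, 0.3157, 0.3328)
P(in Tier 3 after 3 transfers) = 0.3157

0.3157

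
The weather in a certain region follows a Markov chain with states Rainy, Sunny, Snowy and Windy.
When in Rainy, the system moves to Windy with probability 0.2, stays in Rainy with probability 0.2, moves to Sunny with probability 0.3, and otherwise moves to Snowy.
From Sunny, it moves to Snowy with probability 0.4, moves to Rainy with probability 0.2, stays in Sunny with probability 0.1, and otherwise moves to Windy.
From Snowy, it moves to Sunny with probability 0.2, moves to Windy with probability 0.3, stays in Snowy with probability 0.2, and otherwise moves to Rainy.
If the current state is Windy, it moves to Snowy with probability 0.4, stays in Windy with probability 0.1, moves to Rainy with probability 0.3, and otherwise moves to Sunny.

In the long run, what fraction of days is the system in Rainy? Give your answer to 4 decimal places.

0.2541

Let the stationary distribution be π with π = πP and π_1 + π_2 + π_3 + π_4 = 1.
π_1 = 0.2·π_1 + 0.2·π_2 + 0.3·π_3 + 0.3·π_4
π_2 = 0.3·π_1 + 0.1·π_2 + 0.2·π_3 + 0.2·π_4
π_3 = 0.3·π_1 + 0.4·π_2 + 0.2·π_3 + 0.4·π_4
Solving with the normalization constraint gives π = (0.2541, 0.2049, 0.3122, 0.2288).
So the stationary probability of Rainy is 0.2541.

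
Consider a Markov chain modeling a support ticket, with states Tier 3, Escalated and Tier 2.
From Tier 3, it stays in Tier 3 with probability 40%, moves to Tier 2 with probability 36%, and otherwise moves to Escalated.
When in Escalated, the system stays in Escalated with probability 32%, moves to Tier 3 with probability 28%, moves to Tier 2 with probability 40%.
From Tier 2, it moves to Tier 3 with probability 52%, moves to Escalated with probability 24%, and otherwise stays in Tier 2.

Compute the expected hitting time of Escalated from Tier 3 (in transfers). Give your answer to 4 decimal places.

4.1667

Let t(s) be the expected number of transfers to first reach Escalated from state s, with t(Escalated) = 0. Conditioning on the first transfer:
t(Tier 3) = 1 + 0.4·t(Tier 3) + 0.36·t(Tier 2)
t(Tier 2) = 1 + 0.52·t(Tier 3) + 0.24·t(Tier 2)
Solving: t(Tier 3) = 4.1667, t(Tier 2) = 4.1667.
Expected transfers from Tier 3 to Escalated: 4.1667.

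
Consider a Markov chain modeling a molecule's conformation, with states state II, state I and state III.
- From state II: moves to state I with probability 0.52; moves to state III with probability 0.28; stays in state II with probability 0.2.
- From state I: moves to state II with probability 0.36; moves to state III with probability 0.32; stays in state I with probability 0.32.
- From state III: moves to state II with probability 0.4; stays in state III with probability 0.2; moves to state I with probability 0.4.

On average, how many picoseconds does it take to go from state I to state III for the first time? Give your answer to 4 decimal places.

3.2511

Let t(s) be the expected number of picoseconds to first reach state III from state s, with t(state III) = 0. Conditioning on the first picosecond:
t(state II) = 1 + 0.2·t(state II) + 0.52·t(state I)
t(state I) = 1 + 0.36·t(state II) + 0.32·t(state I)
Solving: t(state II) = 3.3632, t(state I) = 3.2511.
Expected picoseconds from state I to state III: 3.2511.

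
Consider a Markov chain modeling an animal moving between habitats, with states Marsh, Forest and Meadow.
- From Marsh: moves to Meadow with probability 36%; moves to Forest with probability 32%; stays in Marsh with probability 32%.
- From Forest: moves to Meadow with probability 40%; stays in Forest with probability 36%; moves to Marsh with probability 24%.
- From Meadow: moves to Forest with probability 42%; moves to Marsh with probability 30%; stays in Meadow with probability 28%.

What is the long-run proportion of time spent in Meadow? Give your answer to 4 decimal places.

Let the stationary distribution be π with π = πP and π_1 + π_2 + π_3 = 1.
π_1 = 0.32·π_1 + 0.24·π_2 + 0.3·π_3
π_2 = 0.32·π_1 + 0.36·π_2 + 0.42·π_3
Solving with the normalization constraint gives π = (0.2835, 0.3695, 0.3470).
So the stationary probability of Meadow is 0.3470.

0.3470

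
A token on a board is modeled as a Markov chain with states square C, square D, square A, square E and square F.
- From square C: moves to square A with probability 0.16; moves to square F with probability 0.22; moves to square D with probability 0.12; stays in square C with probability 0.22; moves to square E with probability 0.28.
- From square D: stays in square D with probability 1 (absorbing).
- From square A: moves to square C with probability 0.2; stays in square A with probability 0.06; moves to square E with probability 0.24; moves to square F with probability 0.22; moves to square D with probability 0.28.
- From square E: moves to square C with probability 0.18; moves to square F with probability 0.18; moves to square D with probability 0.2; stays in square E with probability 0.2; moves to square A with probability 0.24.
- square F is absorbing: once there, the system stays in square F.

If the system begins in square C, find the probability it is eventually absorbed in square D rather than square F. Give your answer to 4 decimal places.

0.4423

Let h(s) be the probability of absorption at square D starting from transient state s. Then h(square D) = 1 and h(square F) = 0. By first-step analysis:
h(square C) = 0.22·h(square C) + 0.12·1 + 0.16·h(square A) + 0.28·h(square E) + 0.22·0
h(square A) = 0.2·h(square C) + 0.28·1 + 0.06·h(square A) + 0.24·h(square E) + 0.22·0
h(square E) = 0.18·h(square C) + 0.2·1 + 0.24·h(square A) + 0.2·h(square E) + 0.18·0
Solving: h(square C) = 0.4423, h(square A) = 0.5211, h(square E) = 0.5059.
Starting from square C, the probability is 0.4423.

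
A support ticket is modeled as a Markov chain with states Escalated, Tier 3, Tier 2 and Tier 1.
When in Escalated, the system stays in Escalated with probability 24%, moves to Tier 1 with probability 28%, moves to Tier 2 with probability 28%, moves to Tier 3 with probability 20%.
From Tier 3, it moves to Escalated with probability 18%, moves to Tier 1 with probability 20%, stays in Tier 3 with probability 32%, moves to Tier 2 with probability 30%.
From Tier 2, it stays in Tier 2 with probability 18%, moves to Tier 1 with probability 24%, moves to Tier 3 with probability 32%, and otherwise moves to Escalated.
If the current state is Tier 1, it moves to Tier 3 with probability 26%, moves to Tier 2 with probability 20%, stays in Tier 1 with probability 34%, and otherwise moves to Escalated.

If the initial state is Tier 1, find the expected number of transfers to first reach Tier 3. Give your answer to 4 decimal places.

3.8535

Let t(s) be the expected number of transfers to first reach Tier 3 from state s, with t(Tier 3) = 0. Conditioning on the first transfer:
t(Escalated) = 1 + 0.24·t(Escalated) + 0.28·t(Tier 2) + 0.28·t(Tier 1)
t(Tier 2) = 1 + 0.26·t(Escalated) + 0.18·t(Tier 2) + 0.24·t(Tier 1)
t(Tier 1) = 1 + 0.2·t(Escalated) + 0.2·t(Tier 2) + 0.34·t(Tier 1)
Solving: t(Escalated) = 4.0765, t(Tier 2) = 3.6399, t(Tier 1) = 3.8535.
Expected transfers from Tier 1 to Tier 3: 3.8535.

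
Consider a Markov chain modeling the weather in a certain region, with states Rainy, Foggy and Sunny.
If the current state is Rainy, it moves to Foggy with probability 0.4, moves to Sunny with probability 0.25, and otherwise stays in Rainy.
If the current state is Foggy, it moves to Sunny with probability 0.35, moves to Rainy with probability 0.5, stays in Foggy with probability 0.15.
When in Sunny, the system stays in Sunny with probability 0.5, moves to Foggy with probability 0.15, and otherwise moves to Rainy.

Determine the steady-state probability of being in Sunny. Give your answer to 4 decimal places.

0.3662

Let the stationary distribution be π with π = πP and π_1 + π_2 + π_3 = 1.
π_1 = 0.35·π_1 + 0.5·π_2 + 0.35·π_3
π_2 = 0.4·π_1 + 0.15·π_2 + 0.15·π_3
Solving with the normalization constraint gives π = (0.3870, 0.2468, 0.3662).
So the stationary probability of Sunny is 0.3662.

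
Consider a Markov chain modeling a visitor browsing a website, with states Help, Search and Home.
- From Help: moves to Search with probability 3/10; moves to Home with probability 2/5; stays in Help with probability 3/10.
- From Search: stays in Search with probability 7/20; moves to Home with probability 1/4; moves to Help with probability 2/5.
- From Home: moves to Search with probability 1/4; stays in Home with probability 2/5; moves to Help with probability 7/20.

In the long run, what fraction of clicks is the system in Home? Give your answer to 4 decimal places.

0.3554

Let the stationary distribution be π with π = πP and π_1 + π_2 + π_3 = 1.
π_1 = 0.3·π_1 + 0.4·π_2 + 0.35·π_3
π_2 = 0.3·π_1 + 0.35·π_2 + 0.25·π_3
Solving with the normalization constraint gives π = (0.3475, 0.2971, 0.3554).
So the stationary probability of Home is 0.3554.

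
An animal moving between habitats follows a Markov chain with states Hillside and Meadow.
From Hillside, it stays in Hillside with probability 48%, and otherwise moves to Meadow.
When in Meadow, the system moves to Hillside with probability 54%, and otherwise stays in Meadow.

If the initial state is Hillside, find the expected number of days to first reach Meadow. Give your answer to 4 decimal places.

1.9231

Let t(s) be the expected number of days to first reach Meadow from state s, with t(Meadow) = 0. Conditioning on the first day:
t(Hillside) = 1 + 0.48·t(Hillside)
Solving: t(Hillside) = 1.9231.
Expected days from Hillside to Meadow: 1.9231.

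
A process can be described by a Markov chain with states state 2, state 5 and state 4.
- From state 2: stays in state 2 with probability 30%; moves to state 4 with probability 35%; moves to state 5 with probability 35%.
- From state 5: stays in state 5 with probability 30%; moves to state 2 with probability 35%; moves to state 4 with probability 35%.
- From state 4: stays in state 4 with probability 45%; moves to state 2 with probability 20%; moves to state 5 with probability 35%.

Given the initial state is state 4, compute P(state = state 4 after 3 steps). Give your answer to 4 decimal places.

Propagate the distribution vector 3 steps from state 4.
After 0 steps: (0.0000, 0.0000, 1.0000)
After 1 step: (0.2000, 0.3500, 0.4500)
After 2 steps: (0.2725, 0.3325, 0.3950)
After 3 steps: (0.2771, 0.3334, 0.3895)
P(in state 4 after 3 steps) = 0.3895

0.3895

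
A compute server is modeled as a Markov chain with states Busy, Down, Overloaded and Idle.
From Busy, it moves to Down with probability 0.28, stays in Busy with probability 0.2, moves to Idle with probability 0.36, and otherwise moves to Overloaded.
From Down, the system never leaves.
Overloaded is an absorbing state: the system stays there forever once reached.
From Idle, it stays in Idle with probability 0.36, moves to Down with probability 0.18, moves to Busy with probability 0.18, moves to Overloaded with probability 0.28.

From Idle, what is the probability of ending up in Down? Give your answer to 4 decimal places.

0.4347

Let h(s) be the probability of absorption at Down starting from transient state s. Then h(Down) = 1 and h(Overloaded) = 0. By first-step analysis:
h(Busy) = 0.2·h(Busy) + 0.28·1 + 0.16·0 + 0.36·h(Idle)
h(Idle) = 0.18·h(Busy) + 0.18·1 + 0.28·0 + 0.36·h(Idle)
Solving: h(Busy) = 0.5456, h(Idle) = 0.4347.
Starting from Idle, the probability is 0.4347.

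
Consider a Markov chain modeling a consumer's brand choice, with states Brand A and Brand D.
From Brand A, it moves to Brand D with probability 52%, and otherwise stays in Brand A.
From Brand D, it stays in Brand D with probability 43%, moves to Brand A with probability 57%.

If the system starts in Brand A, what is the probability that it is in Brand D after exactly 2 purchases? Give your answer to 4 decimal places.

Sum over the intermediate state after 1 purchase:
P = P(Brand A→Brand A)·P(Brand A→Brand D) + P(Brand A→Brand D)·P(Brand D→Brand D)
  = 0.48×0.52 + 0.52×0.43
  = 0.2496 + 0.2236 = 0.4732

0.4732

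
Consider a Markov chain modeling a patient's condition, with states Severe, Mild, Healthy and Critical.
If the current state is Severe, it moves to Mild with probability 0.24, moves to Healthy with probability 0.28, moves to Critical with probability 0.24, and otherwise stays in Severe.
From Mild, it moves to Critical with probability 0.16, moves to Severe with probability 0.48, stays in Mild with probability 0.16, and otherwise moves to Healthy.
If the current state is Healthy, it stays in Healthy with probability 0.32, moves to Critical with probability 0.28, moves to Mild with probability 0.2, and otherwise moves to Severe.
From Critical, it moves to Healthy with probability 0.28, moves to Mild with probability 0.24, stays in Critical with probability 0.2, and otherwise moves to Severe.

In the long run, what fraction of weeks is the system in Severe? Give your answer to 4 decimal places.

Let the stationary distribution be π with π = πP and π_1 + π_2 + π_3 + π_4 = 1.
π_1 = 0.24·π_1 + 0.48·π_2 + 0.2·π_3 + 0.28·π_4
π_2 = 0.24·π_1 + 0.16·π_2 + 0.2·π_3 + 0.24·π_4
π_3 = 0.28·π_1 + 0.2·π_2 + 0.32·π_3 + 0.28·π_4
Solving with the normalization constraint gives π = (0.2889, 0.2121, 0.2740, 0.2250).
So the stationary probability of Severe is 0.2889.

0.2889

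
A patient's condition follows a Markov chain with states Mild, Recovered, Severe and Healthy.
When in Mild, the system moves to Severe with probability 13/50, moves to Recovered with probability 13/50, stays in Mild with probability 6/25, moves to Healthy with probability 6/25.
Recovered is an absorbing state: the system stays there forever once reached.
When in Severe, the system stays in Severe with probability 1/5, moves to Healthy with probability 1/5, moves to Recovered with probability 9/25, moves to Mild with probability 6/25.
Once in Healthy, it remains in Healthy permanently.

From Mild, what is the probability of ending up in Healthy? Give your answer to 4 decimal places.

Let h(s) be the probability of absorption at Healthy starting from transient state s. Then h(Healthy) = 1 and h(Recovered) = 0. By first-step analysis:
h(Mild) = 0.24·h(Mild) + 0.26·0 + 0.26·h(Severe) + 0.24·1
h(Severe) = 0.24·h(Mild) + 0.36·0 + 0.2·h(Severe) + 0.2·1
Solving: h(Mild) = 0.4472, h(Severe) = 0.3842.
Starting from Mild, the probability is 0.4472.

0.4472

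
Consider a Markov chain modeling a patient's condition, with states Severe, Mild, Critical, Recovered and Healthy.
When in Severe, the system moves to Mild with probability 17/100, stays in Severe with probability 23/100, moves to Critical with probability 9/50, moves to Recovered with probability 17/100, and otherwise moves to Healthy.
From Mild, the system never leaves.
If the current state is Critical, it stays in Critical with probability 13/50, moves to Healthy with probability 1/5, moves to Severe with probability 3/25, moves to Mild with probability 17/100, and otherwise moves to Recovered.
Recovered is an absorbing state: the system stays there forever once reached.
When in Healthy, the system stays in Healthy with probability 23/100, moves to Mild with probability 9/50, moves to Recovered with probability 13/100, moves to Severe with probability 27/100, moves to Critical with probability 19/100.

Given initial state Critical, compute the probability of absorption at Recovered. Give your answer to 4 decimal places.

0.5501

Let h(s) be the probability of absorption at Recovered starting from transient state s. Then h(Recovered) = 1 and h(Mild) = 0. By first-step analysis:
h(Severe) = 0.23·h(Severe) + 0.17·0 + 0.18·h(Critical) + 0.17·1 + 0.25·h(Healthy)
h(Critical) = 0.12·h(Severe) + 0.17·0 + 0.26·h(Critical) + 0.25·1 + 0.2·h(Healthy)
h(Healthy) = 0.27·h(Severe) + 0.18·0 + 0.19·h(Critical) + 0.13·1 + 0.23·h(Healthy)
Solving: h(Severe) = 0.5059, h(Critical) = 0.5501, h(Healthy) = 0.4820.
Starting from Critical, the probability is 0.5501.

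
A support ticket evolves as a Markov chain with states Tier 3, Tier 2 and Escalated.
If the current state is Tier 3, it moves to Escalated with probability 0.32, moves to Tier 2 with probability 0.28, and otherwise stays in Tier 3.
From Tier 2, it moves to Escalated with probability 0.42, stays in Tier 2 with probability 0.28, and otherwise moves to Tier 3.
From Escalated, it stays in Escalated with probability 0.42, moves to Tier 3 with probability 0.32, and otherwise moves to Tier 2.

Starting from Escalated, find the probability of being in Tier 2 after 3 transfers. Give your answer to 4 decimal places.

0.2722

Propagate the distribution vector 3 transfers from Escalated.
After 0 transfers: (0.0000, 0.0000, 1.0000)
After 1 transfer: (0.3200, 0.2600, 0.4200)
After 2 transfers: (0.3404, 0.2716, 0.3880)
After 3 transfers: (0.3418, 0.2722, 0.3860)
P(in Tier 2 after 3 transfers) = 0.2722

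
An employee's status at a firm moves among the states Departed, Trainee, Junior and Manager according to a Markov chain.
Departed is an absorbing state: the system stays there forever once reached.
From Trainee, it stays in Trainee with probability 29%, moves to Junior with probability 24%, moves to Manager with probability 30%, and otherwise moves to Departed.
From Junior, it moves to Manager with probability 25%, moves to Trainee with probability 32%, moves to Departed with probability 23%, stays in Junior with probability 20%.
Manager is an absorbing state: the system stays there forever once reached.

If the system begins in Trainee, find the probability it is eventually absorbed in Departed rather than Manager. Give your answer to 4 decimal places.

Let h(s) be the probability of absorption at Departed starting from transient state s. Then h(Departed) = 1 and h(Manager) = 0. By first-step analysis:
h(Trainee) = 0.17·1 + 0.29·h(Trainee) + 0.24·h(Junior) + 0.3·0
h(Junior) = 0.23·1 + 0.32·h(Trainee) + 0.2·h(Junior) + 0.25·0
Solving: h(Trainee) = 0.3893, h(Junior) = 0.4432.
Starting from Trainee, the probability is 0.3893.

0.3893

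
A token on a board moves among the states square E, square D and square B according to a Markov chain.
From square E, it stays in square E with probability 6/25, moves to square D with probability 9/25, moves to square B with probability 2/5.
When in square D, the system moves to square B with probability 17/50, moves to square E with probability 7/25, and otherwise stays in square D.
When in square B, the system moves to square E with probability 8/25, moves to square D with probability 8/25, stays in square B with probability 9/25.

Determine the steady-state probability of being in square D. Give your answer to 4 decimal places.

0.3525

Let the stationary distribution be π with π = πP and π_1 + π_2 + π_3 = 1.
π_1 = 0.24·π_1 + 0.28·π_2 + 0.32·π_3
π_2 = 0.36·π_1 + 0.38·π_2 + 0.32·π_3
Solving with the normalization constraint gives π = (0.2832, 0.3525, 0.3643).
So the stationary probability of square D is 0.3525.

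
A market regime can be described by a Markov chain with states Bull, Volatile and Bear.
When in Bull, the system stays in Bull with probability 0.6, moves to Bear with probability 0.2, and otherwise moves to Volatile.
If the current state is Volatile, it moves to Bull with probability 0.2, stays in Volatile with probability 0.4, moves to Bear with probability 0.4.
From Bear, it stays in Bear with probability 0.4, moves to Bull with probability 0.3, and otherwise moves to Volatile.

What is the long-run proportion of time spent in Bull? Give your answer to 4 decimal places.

Let the stationary distribution be π with π = πP and π_1 + π_2 + π_3 = 1.
π_1 = 0.6·π_1 + 0.2·π_2 + 0.3·π_3
π_2 = 0.2·π_1 + 0.4·π_2 + 0.3·π_3
Solving with the normalization constraint gives π = (0.3871, 0.2903, 0.3226).
So the stationary probability of Bull is 0.3871.

0.3871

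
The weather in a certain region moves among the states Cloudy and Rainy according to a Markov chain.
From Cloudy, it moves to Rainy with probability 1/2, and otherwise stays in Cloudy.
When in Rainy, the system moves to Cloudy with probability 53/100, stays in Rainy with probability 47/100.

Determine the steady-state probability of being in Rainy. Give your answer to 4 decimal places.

0.4854

Let the stationary distribution be π with π = πP and π_1 + π_2 = 1.
π_1 = 0.5·π_1 + 0.53·π_2
Solving with the normalization constraint gives π = (0.5146, 0.4854).
So the stationary probability of Rainy is 0.4854.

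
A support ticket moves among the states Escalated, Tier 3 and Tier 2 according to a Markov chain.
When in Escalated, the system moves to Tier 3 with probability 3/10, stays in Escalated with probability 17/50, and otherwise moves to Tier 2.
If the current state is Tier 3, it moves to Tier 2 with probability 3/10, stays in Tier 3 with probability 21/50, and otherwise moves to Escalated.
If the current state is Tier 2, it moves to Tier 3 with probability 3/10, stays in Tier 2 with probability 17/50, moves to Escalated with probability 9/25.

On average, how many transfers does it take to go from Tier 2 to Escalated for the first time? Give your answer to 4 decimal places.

3.0055

Let t(s) be the expected number of transfers to first reach Escalated from state s, with t(Escalated) = 0. Conditioning on the first transfer:
t(Tier 3) = 1 + 0.42·t(Tier 3) + 0.3·t(Tier 2)
t(Tier 2) = 1 + 0.3·t(Tier 3) + 0.34·t(Tier 2)
Solving: t(Tier 3) = 3.2787, t(Tier 2) = 3.0055.
Expected transfers from Tier 2 to Escalated: 3.0055.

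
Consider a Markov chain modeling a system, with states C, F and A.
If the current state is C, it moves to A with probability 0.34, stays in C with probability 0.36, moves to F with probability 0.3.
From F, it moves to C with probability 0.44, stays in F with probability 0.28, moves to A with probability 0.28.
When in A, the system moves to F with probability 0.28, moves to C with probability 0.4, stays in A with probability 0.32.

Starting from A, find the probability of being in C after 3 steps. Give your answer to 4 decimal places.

0.3957

Propagate the distribution vector 3 steps from A.
After 0 steps: (0.0000, 0.0000, 1.0000)
After 1 step: (0.4000, 0.2800, 0.3200)
After 2 steps: (0.3952, 0.2880, 0.3168)
After 3 steps: (0.3957, 0.2879, 0.3164)
P(in C after 3 steps) = 0.3957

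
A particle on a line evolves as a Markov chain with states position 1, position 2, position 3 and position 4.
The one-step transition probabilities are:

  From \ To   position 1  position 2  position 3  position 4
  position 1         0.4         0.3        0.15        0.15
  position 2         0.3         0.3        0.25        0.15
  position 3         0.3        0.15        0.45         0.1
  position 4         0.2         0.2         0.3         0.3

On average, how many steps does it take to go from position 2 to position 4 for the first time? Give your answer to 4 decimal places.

Let t(s) be the expected number of steps to first reach position 4 from state s, with t(position 4) = 0. Conditioning on the first step:
t(position 1) = 1 + 0.4·t(position 1) + 0.3·t(position 2) + 0.15·t(position 3)
t(position 2) = 1 + 0.3·t(position 1) + 0.3·t(position 2) + 0.25·t(position 3)
t(position 3) = 1 + 0.3·t(position 1) + 0.15·t(position 2) + 0.45·t(position 3)
Solving: t(position 1) = 7.2774, t(position 2) = 7.3282, t(position 3) = 7.7863.
Expected steps from position 2 to position 4: 7.3282.

7.3282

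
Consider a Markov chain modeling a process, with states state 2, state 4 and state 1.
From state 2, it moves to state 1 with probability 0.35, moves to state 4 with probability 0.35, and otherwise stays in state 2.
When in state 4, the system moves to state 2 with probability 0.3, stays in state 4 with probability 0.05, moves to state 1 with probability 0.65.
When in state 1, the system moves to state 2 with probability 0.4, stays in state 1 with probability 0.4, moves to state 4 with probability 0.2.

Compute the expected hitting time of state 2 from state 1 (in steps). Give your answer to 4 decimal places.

Let t(s) be the expected number of steps to first reach state 2 from state s, with t(state 2) = 0. Conditioning on the first step:
t(state 4) = 1 + 0.05·t(state 4) + 0.65·t(state 1)
t(state 1) = 1 + 0.2·t(state 4) + 0.4·t(state 1)
Solving: t(state 4) = 2.8409, t(state 1) = 2.6136.
Expected steps from state 1 to state 2: 2.6136.

2.6136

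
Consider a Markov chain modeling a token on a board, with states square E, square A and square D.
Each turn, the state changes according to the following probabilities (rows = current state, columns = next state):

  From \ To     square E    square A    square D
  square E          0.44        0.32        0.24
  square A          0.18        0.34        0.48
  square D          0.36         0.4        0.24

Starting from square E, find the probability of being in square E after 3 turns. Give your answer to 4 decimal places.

Propagate the distribution vector 3 turns from square E.
After 0 turns: (1.0000, 0.0000, 0.0000)
After 1 turn: (0.4400, 0.3200, 0.2400)
After 2 turns: (0.3376, 0.3456, 0.3168)
After 3 turns: (0.3248, 0.3523, 0.3229)
P(in square E after 3 turns) = 0.3248

0.3248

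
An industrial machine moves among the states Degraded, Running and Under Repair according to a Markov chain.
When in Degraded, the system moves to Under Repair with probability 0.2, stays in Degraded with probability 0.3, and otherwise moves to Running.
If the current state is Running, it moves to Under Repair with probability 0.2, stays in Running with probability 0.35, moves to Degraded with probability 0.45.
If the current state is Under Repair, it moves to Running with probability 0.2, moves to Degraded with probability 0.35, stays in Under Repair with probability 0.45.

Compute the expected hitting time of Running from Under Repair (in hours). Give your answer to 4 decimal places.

Let t(s) be the expected number of hours to first reach Running from state s, with t(Running) = 0. Conditioning on the first hour:
t(Degraded) = 1 + 0.3·t(Degraded) + 0.2·t(Under Repair)
t(Under Repair) = 1 + 0.35·t(Degraded) + 0.45·t(Under Repair)
Solving: t(Degraded) = 2.3810, t(Under Repair) = 3.3333.
Expected hours from Under Repair to Running: 3.3333.

3.3333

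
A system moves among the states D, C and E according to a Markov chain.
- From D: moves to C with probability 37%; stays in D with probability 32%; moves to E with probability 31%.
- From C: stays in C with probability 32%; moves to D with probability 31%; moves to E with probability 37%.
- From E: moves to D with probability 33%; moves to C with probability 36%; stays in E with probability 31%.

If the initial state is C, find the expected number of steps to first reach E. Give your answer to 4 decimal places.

Let t(s) be the expected number of steps to first reach E from state s, with t(E) = 0. Conditioning on the first step:
t(D) = 1 + 0.32·t(D) + 0.37·t(C)
t(C) = 1 + 0.31·t(D) + 0.32·t(C)
Solving: t(D) = 3.0198, t(C) = 2.8473.
Expected steps from C to E: 2.8473.

2.8473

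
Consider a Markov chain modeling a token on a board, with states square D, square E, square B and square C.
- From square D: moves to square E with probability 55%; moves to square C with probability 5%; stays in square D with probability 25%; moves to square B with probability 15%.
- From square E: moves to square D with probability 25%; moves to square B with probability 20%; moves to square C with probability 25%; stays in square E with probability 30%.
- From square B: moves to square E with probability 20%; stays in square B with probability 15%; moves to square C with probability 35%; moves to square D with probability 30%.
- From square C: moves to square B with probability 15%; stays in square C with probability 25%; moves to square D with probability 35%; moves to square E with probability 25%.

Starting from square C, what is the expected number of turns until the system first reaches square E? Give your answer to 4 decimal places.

2.9770

Let t(s) be the expected number of turns to first reach square E from state s, with t(square E) = 0. Conditioning on the first turn:
t(square D) = 1 + 0.25·t(square D) + 0.15·t(square B) + 0.05·t(square C)
t(square B) = 1 + 0.3·t(square D) + 0.15·t(square B) + 0.35·t(square C)
t(square C) = 1 + 0.35·t(square D) + 0.15·t(square B) + 0.25·t(square C)
Solving: t(square D) = 2.1651, t(square B) = 3.1664, t(square C) = 2.9770.
Expected turns from square C to square E: 2.9770.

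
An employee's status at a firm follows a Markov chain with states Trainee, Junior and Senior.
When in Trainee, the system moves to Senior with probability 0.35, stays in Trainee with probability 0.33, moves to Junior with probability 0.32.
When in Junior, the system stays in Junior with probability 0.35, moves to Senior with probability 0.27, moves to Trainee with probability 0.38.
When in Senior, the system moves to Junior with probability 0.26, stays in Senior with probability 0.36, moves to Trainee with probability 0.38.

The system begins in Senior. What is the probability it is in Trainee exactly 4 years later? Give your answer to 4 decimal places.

0.3619

Propagate the distribution vector 4 years from Senior.
After 0 years: (0.0000, 0.0000, 1.0000)
After 1 year: (0.3800, 0.2600, 0.3600)
After 2 years: (0.3610, 0.3062, 0.3328)
After 3 years: (0.3620, 0.3092, 0.3288)
After 4 years: (0.3619, 0.3095, 0.3286)
P(in Trainee after 4 years) = 0.3619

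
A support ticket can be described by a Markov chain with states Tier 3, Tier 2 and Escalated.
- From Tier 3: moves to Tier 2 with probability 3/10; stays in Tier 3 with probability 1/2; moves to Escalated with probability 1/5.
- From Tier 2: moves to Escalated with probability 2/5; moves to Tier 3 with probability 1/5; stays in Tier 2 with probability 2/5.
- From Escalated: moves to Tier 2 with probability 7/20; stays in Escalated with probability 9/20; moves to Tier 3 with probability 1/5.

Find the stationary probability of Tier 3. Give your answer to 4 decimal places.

Let the stationary distribution be π with π = πP and π_1 + π_2 + π_3 = 1.
π_1 = 0.5·π_1 + 0.2·π_2 + 0.2·π_3
π_2 = 0.3·π_1 + 0.4·π_2 + 0.35·π_3
Solving with the normalization constraint gives π = (0.2857, 0.3534, 0.3609).
So the stationary probability of Tier 3 is 0.2857.

0.2857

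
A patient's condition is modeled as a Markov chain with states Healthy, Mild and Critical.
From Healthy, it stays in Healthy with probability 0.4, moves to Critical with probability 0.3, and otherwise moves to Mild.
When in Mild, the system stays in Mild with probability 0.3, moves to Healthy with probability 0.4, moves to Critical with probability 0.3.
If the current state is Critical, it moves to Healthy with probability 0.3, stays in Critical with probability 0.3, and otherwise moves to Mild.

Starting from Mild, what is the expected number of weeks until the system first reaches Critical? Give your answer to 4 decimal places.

3.3333

Let t(s) be the expected number of weeks to first reach Critical from state s, with t(Critical) = 0. Conditioning on the first week:
t(Healthy) = 1 + 0.4·t(Healthy) + 0.3·t(Mild)
t(Mild) = 1 + 0.4·t(Healthy) + 0.3·t(Mild)
Solving: t(Healthy) = 3.3333, t(Mild) = 3.3333.
Expected weeks from Mild to Critical: 3.3333.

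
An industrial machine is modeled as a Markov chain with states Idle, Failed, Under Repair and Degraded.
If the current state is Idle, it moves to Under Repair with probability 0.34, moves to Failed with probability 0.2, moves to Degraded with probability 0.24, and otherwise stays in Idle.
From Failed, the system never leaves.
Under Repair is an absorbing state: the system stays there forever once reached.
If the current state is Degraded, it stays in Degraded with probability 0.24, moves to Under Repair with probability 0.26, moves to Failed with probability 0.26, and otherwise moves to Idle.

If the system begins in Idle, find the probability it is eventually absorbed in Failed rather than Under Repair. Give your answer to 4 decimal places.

Let h(s) be the probability of absorption at Failed starting from transient state s. Then h(Failed) = 1 and h(Under Repair) = 0. By first-step analysis:
h(Idle) = 0.22·h(Idle) + 0.2·1 + 0.34·0 + 0.24·h(Degraded)
h(Degraded) = 0.24·h(Idle) + 0.26·1 + 0.26·0 + 0.24·h(Degraded)
Solving: h(Idle) = 0.4006, h(Degraded) = 0.4686.
Starting from Idle, the probability is 0.4006.

0.4006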